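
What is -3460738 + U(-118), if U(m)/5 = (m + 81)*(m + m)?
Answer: -3417078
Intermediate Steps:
U(m) = 10*m*(81 + m) (U(m) = 5*((m + 81)*(m + m)) = 5*((81 + m)*(2*m)) = 5*(2*m*(81 + m)) = 10*m*(81 + m))
-3460738 + U(-118) = -3460738 + 10*(-118)*(81 - 118) = -3460738 + 10*(-118)*(-37) = -3460738 + 43660 = -3417078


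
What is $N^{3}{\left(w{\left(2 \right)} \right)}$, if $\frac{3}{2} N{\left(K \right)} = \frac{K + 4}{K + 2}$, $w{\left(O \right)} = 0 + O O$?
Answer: $\frac{512}{729} \approx 0.70233$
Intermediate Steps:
$w{\left(O \right)} = O^{2}$ ($w{\left(O \right)} = 0 + O^{2} = O^{2}$)
$N{\left(K \right)} = \frac{2 \left(4 + K\right)}{3 \left(2 + K\right)}$ ($N{\left(K \right)} = \frac{2 \frac{K + 4}{K + 2}}{3} = \frac{2 \frac{4 + K}{2 + K}}{3} = \frac{2 \left(4 + K\right)}{3 \left(2 + K\right)}$)
$N^{3}{\left(w{\left(2 \right)} \right)} = \left(\frac{2 \left(4 + 2^{2}\right)}{3 \left(2 + 2^{2}\right)}\right)^{3} = \left(\frac{2 \left(4 + 4\right)}{3 \left(2 + 4\right)}\right)^{3} = \left(\frac{2}{3} \cdot \frac{1}{6} \cdot 8\right)^{3} = \left(\frac{8}{9}\right)^{3} = \frac{512}{729}$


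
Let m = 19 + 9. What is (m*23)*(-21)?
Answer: -13524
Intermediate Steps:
m = 28
(m*23)*(-21) = (28*23)*(-21) = 644*(-21) = -13524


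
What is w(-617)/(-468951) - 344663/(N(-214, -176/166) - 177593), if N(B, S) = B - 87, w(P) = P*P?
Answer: 31302589849/27807856398 ≈ 1.1257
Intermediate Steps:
w(P) = P²
N(B, S) = -87 + B
w(-617)/(-468951) - 344663/(N(-214, -176/166) - 177593) = (-617)²/(-468951) - 344663/((-87 - 214) - 177593) = 380689*(-1/468951) - 344663/(-301 - 177593) = -380689/468951 - 344663/(-177894) = -380689/468951 - 344663*(-1/177894) = -380689/468951 + 344663/177894 = 31302589849/27807856398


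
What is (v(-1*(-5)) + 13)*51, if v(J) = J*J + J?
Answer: 2193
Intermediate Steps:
v(J) = J + J² (v(J) = J² + J = J + J²)
(v(-1*(-5)) + 13)*51 = ((-1*(-5))*(1 - 1*(-5)) + 13)*51 = (5*(1 + 5) + 13)*51 = (5*6 + 13)*51 = (30 + 13)*51 = 43*51 = 2193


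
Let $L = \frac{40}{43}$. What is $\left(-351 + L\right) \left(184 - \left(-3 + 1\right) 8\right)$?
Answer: $- \frac{3010600}{43} \approx -70014.0$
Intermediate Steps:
$L = \frac{40}{43}$ ($L = 40 \cdot \frac{1}{43} = \frac{40}{43} \approx 0.93023$)
$\left(-351 + L\right) \left(184 - \left(-3 + 1\right) 8\right) = \left(-351 + \frac{40}{43}\right) \left(184 - \left(-3 + 1\right) 8\right) = - \frac{15053 \left(184 - \left(-2\right) 8\right)}{43} = - \frac{15053 \left(184 - -16\right)}{43} = - \frac{15053 \left(184 + 16\right)}{43} = \left(- \frac{15053}{43}\right) 200 = - \frac{3010600}{43}$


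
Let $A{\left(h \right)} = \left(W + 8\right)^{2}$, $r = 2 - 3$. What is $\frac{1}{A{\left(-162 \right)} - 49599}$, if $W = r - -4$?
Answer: $- \frac{1}{49478} \approx -2.0211 \cdot 10^{-5}$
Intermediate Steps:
$r = -1$
$W = 3$ ($W = -1 - -4 = -1 + 4 = 3$)
$A{\left(h \right)} = 121$ ($A{\left(h \right)} = \left(3 + 8\right)^{2} = 11^{2} = 121$)
$\frac{1}{A{\left(-162 \right)} - 49599} = \frac{1}{121 - 49599} = \frac{1}{-49478} = - \frac{1}{49478}$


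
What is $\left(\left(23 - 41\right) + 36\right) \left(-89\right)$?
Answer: $-1602$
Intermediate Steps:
$\left(\left(23 - 41\right) + 36\right) \left(-89\right) = \left(-18 + 36\right) \left(-89\right) = 18 \left(-89\right) = -1602$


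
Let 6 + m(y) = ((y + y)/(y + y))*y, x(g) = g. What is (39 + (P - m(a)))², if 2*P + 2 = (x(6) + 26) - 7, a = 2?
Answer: 11881/4 ≈ 2970.3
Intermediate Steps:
m(y) = -6 + y (m(y) = -6 + ((y + y)/(y + y))*y = -6 + ((2*y)/((2*y)))*y = -6 + ((2*y)*(1/(2*y)))*y = -6 + 1*y = -6 + y)
P = 23/2 (P = -1 + ((6 + 26) - 7)/2 = -1 + (32 - 7)/2 = -1 + (½)*25 = -1 + 25/2 = 23/2 ≈ 11.500)
(39 + (P - m(a)))² = (39 + (23/2 - (-6 + 2)))² = (39 + (23/2 - 1*(-4)))² = (39 + (23/2 + 4))² = (39 + 31/2)² = (109/2)² = 11881/4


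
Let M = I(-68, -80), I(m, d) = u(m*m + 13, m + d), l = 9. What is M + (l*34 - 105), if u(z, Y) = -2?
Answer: 199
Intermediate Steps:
I(m, d) = -2
M = -2
M + (l*34 - 105) = -2 + (9*34 - 105) = -2 + (306 - 105) = -2 + 201 = 199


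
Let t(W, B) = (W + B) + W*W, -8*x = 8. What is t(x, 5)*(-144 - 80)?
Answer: -1120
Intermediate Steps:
x = -1 (x = -⅛*8 = -1)
t(W, B) = B + W + W² (t(W, B) = (B + W) + W² = B + W + W²)
t(x, 5)*(-144 - 80) = (5 - 1 + (-1)²)*(-144 - 80) = (5 - 1 + 1)*(-224) = 5*(-224) = -1120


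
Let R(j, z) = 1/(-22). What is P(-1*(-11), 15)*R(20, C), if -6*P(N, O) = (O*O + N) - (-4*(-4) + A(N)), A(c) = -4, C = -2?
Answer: 56/33 ≈ 1.6970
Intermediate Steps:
R(j, z) = -1/22
P(N, O) = 2 - N/6 - O**2/6 (P(N, O) = -((O*O + N) - (-4*(-4) - 4))/6 = -((O**2 + N) - (16 - 4))/6 = -((N + O**2) - 1*12)/6 = -((N + O**2) - 12)/6 = -(-12 + N + O**2)/6 = 2 - N/6 - O**2/6)
P(-1*(-11), 15)*R(20, C) = (2 - (-1)*(-11)/6 - 1/6*15**2)*(-1/22) = (2 - 1/6*11 - 1/6*225)*(-1/22) = (2 - 11/6 - 75/2)*(-1/22) = -112/3*(-1/22) = 56/33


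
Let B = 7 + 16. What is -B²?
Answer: -529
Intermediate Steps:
B = 23
-B² = -1*23² = -1*529 = -529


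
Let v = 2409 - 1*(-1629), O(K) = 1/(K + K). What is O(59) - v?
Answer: -476483/118 ≈ -4038.0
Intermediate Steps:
O(K) = 1/(2*K)
v = 4038 (v = 2409 + 1629 = 4038)
O(59) - v = (1/2)/59 - 1*4038 = (1/2)*(1/59) - 4038 = 1/118 - 4038 = -476483/118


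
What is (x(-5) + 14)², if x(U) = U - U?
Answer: 196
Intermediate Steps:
x(U) = 0
(x(-5) + 14)² = (0 + 14)² = 14² = 196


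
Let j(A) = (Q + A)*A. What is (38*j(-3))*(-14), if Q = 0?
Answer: -4788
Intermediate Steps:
j(A) = A² (j(A) = (0 + A)*A = A*A = A²)
(38*j(-3))*(-14) = (38*(-3)²)*(-14) = (38*9)*(-14) = 342*(-14) = -4788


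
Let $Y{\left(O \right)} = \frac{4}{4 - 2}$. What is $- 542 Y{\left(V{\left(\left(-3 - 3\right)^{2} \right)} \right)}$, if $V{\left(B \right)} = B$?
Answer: $-1084$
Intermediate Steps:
$Y{\left(O \right)} = 2$ ($Y{\left(O \right)} = \frac{4}{2} = 4 \cdot \frac{1}{2} = 2$)
$- 542 Y{\left(V{\left(\left(-3 - 3\right)^{2} \right)} \right)} = \left(-542\right) 2 = -1084$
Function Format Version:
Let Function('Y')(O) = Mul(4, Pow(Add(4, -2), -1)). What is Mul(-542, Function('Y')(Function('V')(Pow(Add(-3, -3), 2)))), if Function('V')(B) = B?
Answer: -1084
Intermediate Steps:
Function('Y')(O) = 2 (Function('Y')(O) = Mul(4, Pow(2, -1)) = Mul(4, Rational(1, 2)) = 2)
Mul(-542, Function('Y')(Function('V')(Pow(Add(-3, -3), 2)))) = Mul(-542, 2) = -1084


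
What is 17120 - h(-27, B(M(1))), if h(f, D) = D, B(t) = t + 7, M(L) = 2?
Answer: 17111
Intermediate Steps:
B(t) = 7 + t
17120 - h(-27, B(M(1))) = 17120 - (7 + 2) = 17120 - 1*9 = 17120 - 9 = 17111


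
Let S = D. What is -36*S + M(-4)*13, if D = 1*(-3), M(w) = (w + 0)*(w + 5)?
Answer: 56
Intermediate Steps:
M(w) = w*(5 + w)
D = -3
S = -3
-36*S + M(-4)*13 = -36*(-3) - 4*(5 - 4)*13 = 108 - 4*1*13 = 108 - 4*13 = 108 - 52 = 56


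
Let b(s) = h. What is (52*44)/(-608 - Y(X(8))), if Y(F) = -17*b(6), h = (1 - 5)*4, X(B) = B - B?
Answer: -13/5 ≈ -2.6000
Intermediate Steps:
X(B) = 0
h = -16 (h = -4*4 = -16)
b(s) = -16
Y(F) = 272 (Y(F) = -17*(-16) = 272)
(52*44)/(-608 - Y(X(8))) = (52*44)/(-608 - 1*272) = 2288/(-608 - 272) = 2288/(-880) = 2288*(-1/880) = -13/5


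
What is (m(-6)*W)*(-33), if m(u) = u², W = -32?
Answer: 38016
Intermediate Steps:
(m(-6)*W)*(-33) = ((-6)²*(-32))*(-33) = (36*(-32))*(-33) = -1152*(-33) = 38016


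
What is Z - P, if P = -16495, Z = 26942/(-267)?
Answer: 4377223/267 ≈ 16394.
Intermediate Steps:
Z = -26942/267 (Z = 26942*(-1/267) = -26942/267 ≈ -100.91)
Z - P = -26942/267 - 1*(-16495) = -26942/267 + 16495 = 4377223/267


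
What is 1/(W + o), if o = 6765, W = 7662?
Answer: 1/14427 ≈ 6.9314e-5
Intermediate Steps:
1/(W + o) = 1/(7662 + 6765) = 1/14427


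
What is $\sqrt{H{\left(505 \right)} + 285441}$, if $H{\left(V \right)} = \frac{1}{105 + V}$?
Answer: $\frac{\sqrt{106212596710}}{610} \approx 534.27$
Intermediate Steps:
$\sqrt{H{\left(505 \right)} + 285441} = \sqrt{\frac{1}{105 + 505} + 285441} = \sqrt{\frac{1}{610} + 285441} = \sqrt{\frac{174119011}{610}} = \frac{\sqrt{106212596710}}{610}$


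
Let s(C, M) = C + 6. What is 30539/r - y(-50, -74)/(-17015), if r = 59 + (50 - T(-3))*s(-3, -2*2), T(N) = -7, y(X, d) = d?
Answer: 103920813/782690 ≈ 132.77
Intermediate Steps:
s(C, M) = 6 + C
r = 230 (r = 59 + (50 - 1*(-7))*(6 - 3) = 59 + (50 + 7)*3 = 59 + 57*3 = 59 + 171 = 230)
30539/r - y(-50, -74)/(-17015) = 30539/230 - 1*(-74)/(-17015) = 30539*(1/230) + 74*(-1/17015) = 30539/230 - 74/17015 = 103920813/782690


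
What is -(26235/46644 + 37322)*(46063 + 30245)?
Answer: -11070215241477/3887 ≈ -2.8480e+9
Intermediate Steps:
-(26235/46644 + 37322)*(46063 + 30245) = -(26235*(1/46644) + 37322)*76308 = -(8745/15548 + 37322)*76308 = -580291201*76308/15548 = -1*11070215241477/3887 = -11070215241477/3887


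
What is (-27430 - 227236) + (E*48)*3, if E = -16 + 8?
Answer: -255818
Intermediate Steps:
E = -8
(-27430 - 227236) + (E*48)*3 = (-27430 - 227236) - 8*48*3 = -254666 - 384*3 = -254666 - 1152 = -255818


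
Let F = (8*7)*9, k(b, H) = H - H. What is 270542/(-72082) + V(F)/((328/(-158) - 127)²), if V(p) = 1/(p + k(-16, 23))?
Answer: -7088919781076575/1888740128605176 ≈ -3.7533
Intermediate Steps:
k(b, H) = 0
F = 504 (F = 56*9 = 504)
V(p) = 1/p (V(p) = 1/(p + 0) = 1/p)
270542/(-72082) + V(F)/((328/(-158) - 127)²) = 270542/(-72082) + 1/(504*((328/(-158) - 127)²)) = 270542*(-1/72082) + 1/(504*((328*(-1/158) - 127)²)) = -135271/36041 + 1/(504*((-164/79 - 127)²)) = -135271/36041 + 1/(504*((-10197/79)²)) = -135271/36041 + 1/(504*(103978809/6241)) = -135271/36041 + (1/504)*(6241/103978809) = -135271/36041 + 6241/52405319736 = -7088919781076575/1888740128605176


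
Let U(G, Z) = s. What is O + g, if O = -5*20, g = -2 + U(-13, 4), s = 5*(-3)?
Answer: -117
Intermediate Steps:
s = -15
U(G, Z) = -15
g = -17 (g = -2 - 15 = -17)
O = -100
O + g = -100 - 17 = -117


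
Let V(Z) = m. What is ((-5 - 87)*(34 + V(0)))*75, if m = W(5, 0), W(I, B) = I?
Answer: -269100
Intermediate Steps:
m = 5
V(Z) = 5
((-5 - 87)*(34 + V(0)))*75 = ((-5 - 87)*(34 + 5))*75 = -92*39*75 = -3588*75 = -269100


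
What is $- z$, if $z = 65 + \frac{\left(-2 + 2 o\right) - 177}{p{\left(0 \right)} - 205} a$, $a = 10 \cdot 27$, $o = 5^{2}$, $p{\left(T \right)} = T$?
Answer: $- \frac{9631}{41} \approx -234.9$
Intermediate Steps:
$o = 25$
$a = 270$
$z = \frac{9631}{41}$ ($z = 65 + \frac{\left(-2 + 2 \cdot 25\right) - 177}{0 - 205} \cdot 270 = 65 + \frac{\left(-2 + 50\right) - 177}{-205} \cdot 270 = 65 + \left(48 - 177\right) \left(- \frac{1}{205}\right) 270 = 65 + \left(-129\right) \left(- \frac{1}{205}\right) 270 = 65 + \frac{129}{205} \cdot 270 = 65 + \frac{6966}{41} = \frac{9631}{41} \approx 234.9$)
$- z = \left(-1\right) \frac{9631}{41} = - \frac{9631}{41}$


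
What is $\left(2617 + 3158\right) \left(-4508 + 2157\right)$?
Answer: $-13577025$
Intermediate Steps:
$\left(2617 + 3158\right) \left(-4508 + 2157\right) = 5775 \left(-2351\right) = -13577025$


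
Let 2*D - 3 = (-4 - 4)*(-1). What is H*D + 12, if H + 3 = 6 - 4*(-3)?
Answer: 189/2 ≈ 94.500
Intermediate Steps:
D = 11/2 (D = 3/2 + ((-4 - 4)*(-1))/2 = 3/2 + (-8*(-1))/2 = 3/2 + (1/2)*8 = 3/2 + 4 = 11/2 ≈ 5.5000)
H = 15 (H = -3 + (6 - 4*(-3)) = -3 + (6 + 12) = -3 + 18 = 15)
H*D + 12 = 15*(11/2) + 12 = 165/2 + 12 = 189/2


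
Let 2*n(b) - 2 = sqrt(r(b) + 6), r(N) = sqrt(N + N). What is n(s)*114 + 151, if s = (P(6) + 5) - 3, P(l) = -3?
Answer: 265 + 57*sqrt(6 + I*sqrt(2)) ≈ 405.57 + 16.343*I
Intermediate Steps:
r(N) = sqrt(2)*sqrt(N) (r(N) = sqrt(2*N) = sqrt(2)*sqrt(N))
s = -1 (s = (-3 + 5) - 3 = 2 - 3 = -1)
n(b) = 1 + sqrt(6 + sqrt(2)*sqrt(b))/2 (n(b) = 1 + sqrt(sqrt(2)*sqrt(b) + 6)/2 = 1 + sqrt(6 + sqrt(2)*sqrt(b))/2)
n(s)*114 + 151 = (1 + sqrt(6 + sqrt(2)*sqrt(-1))/2)*114 + 151 = (1 + sqrt(6 + sqrt(2)*I)/2)*114 + 151 = (1 + sqrt(6 + I*sqrt(2))/2)*114 + 151 = (114 + 57*sqrt(6 + I*sqrt(2))) + 151 = 265 + 57*sqrt(6 + I*sqrt(2))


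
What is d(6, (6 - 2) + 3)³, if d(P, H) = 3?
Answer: 27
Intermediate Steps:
d(6, (6 - 2) + 3)³ = 3³ = 27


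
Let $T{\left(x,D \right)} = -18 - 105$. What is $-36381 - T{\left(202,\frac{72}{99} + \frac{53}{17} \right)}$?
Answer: $-36258$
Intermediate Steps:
$T{\left(x,D \right)} = -123$
$-36381 - T{\left(202,\frac{72}{99} + \frac{53}{17} \right)} = -36381 - -123 = -36381 + 123 = -36258$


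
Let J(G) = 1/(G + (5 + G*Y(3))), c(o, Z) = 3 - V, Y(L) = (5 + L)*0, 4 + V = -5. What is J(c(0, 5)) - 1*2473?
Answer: -42040/17 ≈ -2472.9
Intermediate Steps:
V = -9 (V = -4 - 5 = -9)
Y(L) = 0
c(o, Z) = 12 (c(o, Z) = 3 - 1*(-9) = 3 + 9 = 12)
J(G) = 1/(5 + G) (J(G) = 1/(G + (5 + G*0)) = 1/(G + (5 + 0)) = 1/(G + 5) = 1/(5 + G))
J(c(0, 5)) - 1*2473 = 1/(5 + 12) - 1*2473 = 1/17 - 2473 = -42040/17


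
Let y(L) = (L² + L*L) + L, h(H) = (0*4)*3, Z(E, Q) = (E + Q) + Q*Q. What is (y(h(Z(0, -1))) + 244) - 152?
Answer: 92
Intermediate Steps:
Z(E, Q) = E + Q + Q² (Z(E, Q) = (E + Q) + Q² = E + Q + Q²)
h(H) = 0 (h(H) = 0*3 = 0)
y(L) = L + 2*L² (y(L) = (L² + L²) + L = 2*L² + L = L + 2*L²)
(y(h(Z(0, -1))) + 244) - 152 = (0*(1 + 2*0) + 244) - 152 = (0*(1 + 0) + 244) - 152 = (0*1 + 244) - 152 = (0 + 244) - 152 = 244 - 152 = 92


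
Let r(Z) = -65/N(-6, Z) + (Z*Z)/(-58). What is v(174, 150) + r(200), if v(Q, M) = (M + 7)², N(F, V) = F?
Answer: 4170811/174 ≈ 23970.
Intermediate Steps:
v(Q, M) = (7 + M)²
r(Z) = 65/6 - Z²/58 (r(Z) = -65/(-6) + (Z*Z)/(-58) = -65*(-⅙) + Z²*(-1/58) = 65/6 - Z²/58)
v(174, 150) + r(200) = (7 + 150)² + (65/6 - 1/58*200²) = 157² + (65/6 - 1/58*40000) = 24649 + (65/6 - 20000/29) = 24649 - 118115/174 = 4170811/174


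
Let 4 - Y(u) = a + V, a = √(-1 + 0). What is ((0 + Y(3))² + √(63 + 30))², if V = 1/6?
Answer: ((23 - 6*I)² + 36*√93)²/1296 ≈ 485.89 - 357.85*I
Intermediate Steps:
a = I (a = √(-1) = I ≈ 1.0*I)
V = ⅙ ≈ 0.16667
Y(u) = 23/6 - I (Y(u) = 4 - (I + ⅙) = 4 - (⅙ + I) = 4 + (-⅙ - I) = 23/6 - I)
((0 + Y(3))² + √(63 + 30))² = ((0 + (23/6 - I))² + √(63 + 30))² = ((23/6 - I)² + √93)² = (√93 + (23/6 - I)²)²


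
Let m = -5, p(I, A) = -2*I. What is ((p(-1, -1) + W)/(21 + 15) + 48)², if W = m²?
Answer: 38025/16 ≈ 2376.6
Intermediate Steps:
W = 25 (W = (-5)² = 25)
((p(-1, -1) + W)/(21 + 15) + 48)² = ((-2*(-1) + 25)/(21 + 15) + 48)² = ((2 + 25)/36 + 48)² = (27*(1/36) + 48)² = (¾ + 48)² = (195/4)² = 38025/16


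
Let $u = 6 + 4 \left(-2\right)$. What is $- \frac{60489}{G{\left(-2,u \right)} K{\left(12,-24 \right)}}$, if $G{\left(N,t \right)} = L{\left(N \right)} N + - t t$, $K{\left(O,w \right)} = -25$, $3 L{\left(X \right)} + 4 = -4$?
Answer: $\frac{181467}{100} \approx 1814.7$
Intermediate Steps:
$L{\left(X \right)} = - \frac{8}{3}$ ($L{\left(X \right)} = - \frac{4}{3} + \frac{1}{3} \left(-4\right) = - \frac{4}{3} - \frac{4}{3} = - \frac{8}{3}$)
$u = -2$ ($u = 6 - 8 = -2$)
$G{\left(N,t \right)} = - t^{2} - \frac{8 N}{3}$ ($G{\left(N,t \right)} = - \frac{8 N}{3} + - t t = - \frac{8 N}{3} - t^{2} = - t^{2} - \frac{8 N}{3}$)
$- \frac{60489}{G{\left(-2,u \right)} K{\left(12,-24 \right)}} = - \frac{60489}{\left(- \left(-2\right)^{2} - - \frac{16}{3}\right) \left(-25\right)} = - \frac{60489}{\left(\left(-1\right) 4 + \frac{16}{3}\right) \left(-25\right)} = - \frac{60489}{\left(-4 + \frac{16}{3}\right) \left(-25\right)} = - \frac{60489}{\frac{4}{3} \left(-25\right)} = - \frac{60489}{- \frac{100}{3}} = \left(-60489\right) \left(- \frac{3}{100}\right) = \frac{181467}{100}$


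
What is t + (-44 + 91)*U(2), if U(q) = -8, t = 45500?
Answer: 45124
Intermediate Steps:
t + (-44 + 91)*U(2) = 45500 + (-44 + 91)*(-8) = 45500 + 47*(-8) = 45500 - 376 = 45124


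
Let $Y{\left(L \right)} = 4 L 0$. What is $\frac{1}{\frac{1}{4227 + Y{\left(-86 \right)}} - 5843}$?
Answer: $- \frac{4227}{24698360} \approx -0.00017114$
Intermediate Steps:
$Y{\left(L \right)} = 0$
$\frac{1}{\frac{1}{4227 + Y{\left(-86 \right)}} - 5843} = \frac{1}{\frac{1}{4227 + 0} - 5843} = \frac{1}{\frac{1}{4227} - 5843} = \frac{1}{- \frac{24698360}{4227}} = - \frac{4227}{24698360}$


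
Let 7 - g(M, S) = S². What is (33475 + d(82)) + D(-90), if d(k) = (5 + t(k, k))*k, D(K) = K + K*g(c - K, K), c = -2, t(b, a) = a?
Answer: 768889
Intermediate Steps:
g(M, S) = 7 - S²
D(K) = K + K*(7 - K²)
d(k) = k*(5 + k) (d(k) = (5 + k)*k = k*(5 + k))
(33475 + d(82)) + D(-90) = (33475 + 82*(5 + 82)) - 90*(8 - 1*(-90)²) = (33475 + 82*87) - 90*(8 - 1*8100) = (33475 + 7134) - 90*(8 - 8100) = 40609 - 90*(-8092) = 40609 + 728280 = 768889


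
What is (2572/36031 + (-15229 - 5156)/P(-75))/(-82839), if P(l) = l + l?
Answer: -48991849/29847720090 ≈ -0.0016414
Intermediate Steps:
P(l) = 2*l
(2572/36031 + (-15229 - 5156)/P(-75))/(-82839) = (2572/36031 + (-15229 - 5156)/((2*(-75))))/(-82839) = (2572*(1/36031) - 20385/(-150))*(-1/82839) = (2572/36031 - 20385*(-1/150))*(-1/82839) = (2572/36031 + 1359/10)*(-1/82839) = (48991849/360310)*(-1/82839) = -48991849/29847720090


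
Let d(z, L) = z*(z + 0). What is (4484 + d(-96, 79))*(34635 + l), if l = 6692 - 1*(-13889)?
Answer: 756459200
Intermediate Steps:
d(z, L) = z**2 (d(z, L) = z*z = z**2)
l = 20581 (l = 6692 + 13889 = 20581)
(4484 + d(-96, 79))*(34635 + l) = (4484 + (-96)**2)*(34635 + 20581) = (4484 + 9216)*55216 = 13700*55216 = 756459200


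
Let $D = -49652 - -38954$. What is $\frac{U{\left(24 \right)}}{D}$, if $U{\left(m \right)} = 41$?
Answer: $- \frac{41}{10698} \approx -0.0038325$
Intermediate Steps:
$D = -10698$ ($D = -49652 + 38954 = -10698$)
$\frac{U{\left(24 \right)}}{D} = \frac{41}{-10698} = 41 \left(- \frac{1}{10698}\right) = - \frac{41}{10698}$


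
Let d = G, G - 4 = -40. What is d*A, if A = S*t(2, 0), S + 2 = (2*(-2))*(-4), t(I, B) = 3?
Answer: -1512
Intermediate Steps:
G = -36 (G = 4 - 40 = -36)
d = -36
S = 14 (S = -2 + (2*(-2))*(-4) = -2 - 4*(-4) = -2 + 16 = 14)
A = 42 (A = 14*3 = 42)
d*A = -36*42 = -1512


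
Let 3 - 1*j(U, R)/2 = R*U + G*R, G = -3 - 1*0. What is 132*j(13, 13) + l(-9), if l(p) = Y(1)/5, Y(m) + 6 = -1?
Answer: -167647/5 ≈ -33529.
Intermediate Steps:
Y(m) = -7 (Y(m) = -6 - 1 = -7)
G = -3 (G = -3 + 0 = -3)
j(U, R) = 6 + 6*R - 2*R*U (j(U, R) = 6 - 2*(R*U - 3*R) = 6 - 2*(-3*R + R*U) = 6 + (6*R - 2*R*U) = 6 + 6*R - 2*R*U)
l(p) = -7/5
132*j(13, 13) + l(-9) = 132*(6 + 6*13 - 2*13*13) - 7/5 = 132*(6 + 78 - 338) - 7/5 = 132*(-254) - 7/5 = -33528 - 7/5 = -167647/5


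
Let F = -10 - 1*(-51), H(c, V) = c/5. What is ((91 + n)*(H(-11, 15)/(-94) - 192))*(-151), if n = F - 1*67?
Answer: 177119527/94 ≈ 1.8843e+6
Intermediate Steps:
H(c, V) = c/5 (H(c, V) = c*(1/5) = c/5)
F = 41 (F = -10 + 51 = 41)
n = -26 (n = 41 - 1*67 = 41 - 67 = -26)
((91 + n)*(H(-11, 15)/(-94) - 192))*(-151) = ((91 - 26)*(((1/5)*(-11))/(-94) - 192))*(-151) = (65*(-11/5*(-1/94) - 192))*(-151) = (65*(11/470 - 192))*(-151) = (65*(-90229/470))*(-151) = -1172977/94*(-151) = 177119527/94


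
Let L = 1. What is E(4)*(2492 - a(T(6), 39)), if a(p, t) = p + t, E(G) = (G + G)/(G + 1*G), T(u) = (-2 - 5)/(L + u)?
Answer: 2454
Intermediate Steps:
T(u) = -7/(1 + u) (T(u) = (-2 - 5)/(1 + u) = -7/(1 + u))
E(G) = 1 (E(G) = (2*G)/(G + G) = (2*G)/((2*G)) = (2*G)*(1/(2*G)) = 1)
E(4)*(2492 - a(T(6), 39)) = 1*(2492 - (-7/(1 + 6) + 39)) = 1*(2492 - (-7/7 + 39)) = 1*(2492 - (-7*1/7 + 39)) = 1*(2492 - (-1 + 39)) = 1*(2492 - 1*38) = 1*(2492 - 38) = 1*2454 = 2454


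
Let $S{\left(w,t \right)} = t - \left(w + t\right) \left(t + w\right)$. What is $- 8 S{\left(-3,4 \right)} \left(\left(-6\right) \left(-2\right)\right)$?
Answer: $-288$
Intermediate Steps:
$S{\left(w,t \right)} = t - \left(t + w\right)^{2}$ ($S{\left(w,t \right)} = t - \left(t + w\right) \left(t + w\right) = t - \left(t + w\right)^{2}$)
$- 8 S{\left(-3,4 \right)} \left(\left(-6\right) \left(-2\right)\right) = - 8 \left(4 - \left(4 - 3\right)^{2}\right) \left(\left(-6\right) \left(-2\right)\right) = - 8 \left(4 - 1^{2}\right) 12 = - 8 \left(4 - 1\right) 12 = \left(-8\right) 3 \cdot 12 = \left(-24\right) 12 = -288$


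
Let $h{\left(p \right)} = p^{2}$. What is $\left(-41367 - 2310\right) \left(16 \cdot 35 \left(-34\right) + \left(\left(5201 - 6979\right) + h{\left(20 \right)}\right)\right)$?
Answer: $891796986$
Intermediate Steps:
$\left(-41367 - 2310\right) \left(16 \cdot 35 \left(-34\right) + \left(\left(5201 - 6979\right) + h{\left(20 \right)}\right)\right) = \left(-41367 - 2310\right) \left(16 \cdot 35 \left(-34\right) + \left(\left(5201 - 6979\right) + 20^{2}\right)\right) = - 43677 \left(560 \left(-34\right) + \left(-1778 + 400\right)\right) = - 43677 \left(-19040 - 1378\right) = \left(-43677\right) \left(-20418\right) = 891796986$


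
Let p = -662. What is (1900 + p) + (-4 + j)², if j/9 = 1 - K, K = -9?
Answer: 8634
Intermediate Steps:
j = 90 (j = 9*(1 - 1*(-9)) = 9*(1 + 9) = 9*10 = 90)
(1900 + p) + (-4 + j)² = (1900 - 662) + (-4 + 90)² = 1238 + 86² = 1238 + 7396 = 8634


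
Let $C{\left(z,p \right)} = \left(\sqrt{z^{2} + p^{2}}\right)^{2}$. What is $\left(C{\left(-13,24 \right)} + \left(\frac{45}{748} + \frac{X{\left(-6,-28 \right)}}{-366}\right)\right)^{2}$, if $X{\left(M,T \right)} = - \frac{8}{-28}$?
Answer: $\frac{509663143252999849}{918124243344} \approx 5.5511 \cdot 10^{5}$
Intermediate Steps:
$X{\left(M,T \right)} = \frac{2}{7}$ ($X{\left(M,T \right)} = \left(-8\right) \left(- \frac{1}{28}\right) = \frac{2}{7}$)
$C{\left(z,p \right)} = p^{2} + z^{2}$ ($C{\left(z,p \right)} = \left(\sqrt{p^{2} + z^{2}}\right)^{2} = p^{2} + z^{2}$)
$\left(C{\left(-13,24 \right)} + \left(\frac{45}{748} + \frac{X{\left(-6,-28 \right)}}{-366}\right)\right)^{2} = \left(\left(24^{2} + \left(-13\right)^{2}\right) + \left(\frac{45}{748} + \frac{2}{7 \left(-366\right)}\right)\right)^{2} = \left(\left(576 + 169\right) + \left(45 \cdot \frac{1}{748} + \frac{2}{7} \left(- \frac{1}{366}\right)\right)\right)^{2} = \left(745 + \left(\frac{45}{748} - \frac{1}{1281}\right)\right)^{2} = \left(745 + \frac{56897}{958188}\right)^{2} = \left(\frac{713906957}{958188}\right)^{2} = \frac{509663143252999849}{918124243344}$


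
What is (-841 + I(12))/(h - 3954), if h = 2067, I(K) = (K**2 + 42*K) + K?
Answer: 181/1887 ≈ 0.095919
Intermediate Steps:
I(K) = K**2 + 43*K
(-841 + I(12))/(h - 3954) = (-841 + 12*(43 + 12))/(2067 - 3954) = (-841 + 12*55)/(-1887) = (-841 + 660)*(-1/1887) = -181*(-1/1887) = 181/1887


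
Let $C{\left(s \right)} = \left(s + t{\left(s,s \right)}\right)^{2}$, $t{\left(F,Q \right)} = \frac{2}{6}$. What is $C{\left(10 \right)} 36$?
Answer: $3844$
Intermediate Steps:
$t{\left(F,Q \right)} = \frac{1}{3}$ ($t{\left(F,Q \right)} = 2 \cdot \frac{1}{6} = \frac{1}{3}$)
$C{\left(s \right)} = \left(\frac{1}{3} + s\right)^{2}$ ($C{\left(s \right)} = \left(s + \frac{1}{3}\right)^{2} = \left(\frac{1}{3} + s\right)^{2}$)
$C{\left(10 \right)} 36 = \frac{\left(1 + 3 \cdot 10\right)^{2}}{9} \cdot 36 = \frac{\left(1 + 30\right)^{2}}{9} \cdot 36 = \frac{31^{2}}{9} \cdot 36 = \frac{1}{9} \cdot 961 \cdot 36 = \frac{961}{9} \cdot 36 = 3844$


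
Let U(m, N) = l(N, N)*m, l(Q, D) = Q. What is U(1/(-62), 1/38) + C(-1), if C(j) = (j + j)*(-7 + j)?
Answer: 37695/2356 ≈ 16.000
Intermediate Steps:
U(m, N) = N*m
C(j) = 2*j*(-7 + j) (C(j) = (2*j)*(-7 + j) = 2*j*(-7 + j))
U(1/(-62), 1/38) + C(-1) = 1/(38*(-62)) + 2*(-1)*(-7 - 1) = (1/38)*(-1/62) + 2*(-1)*(-8) = -1/2356 + 16 = 37695/2356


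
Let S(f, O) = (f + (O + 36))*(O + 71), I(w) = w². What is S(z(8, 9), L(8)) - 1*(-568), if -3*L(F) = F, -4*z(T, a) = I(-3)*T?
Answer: 14542/9 ≈ 1615.8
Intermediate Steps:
z(T, a) = -9*T/4 (z(T, a) = -(-3)²*T/4 = -9*T/4)
L(F) = -F/3
S(f, O) = (71 + O)*(36 + O + f) (S(f, O) = (f + (36 + O))*(71 + O) = (36 + O + f)*(71 + O) = (71 + O)*(36 + O + f))
S(z(8, 9), L(8)) - 1*(-568) = (2556 + (-⅓*8)² + 71*(-9/4*8) + 107*(-⅓*8) + (-⅓*8)*(-9/4*8)) - 1*(-568) = (2556 + (-8/3)² + 71*(-18) + 107*(-8/3) - 8/3*(-18)) + 568 = (2556 + 64/9 - 1278 - 856/3 + 48) + 568 = 9430/9 + 568 = 14542/9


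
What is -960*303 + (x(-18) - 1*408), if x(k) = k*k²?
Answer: -297120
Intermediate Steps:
x(k) = k³
-960*303 + (x(-18) - 1*408) = -960*303 + ((-18)³ - 1*408) = -290880 + (-5832 - 408) = -290880 - 6240 = -297120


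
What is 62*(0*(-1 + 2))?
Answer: 0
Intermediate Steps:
62*(0*(-1 + 2)) = 62*(0*1) = 62*0 = 0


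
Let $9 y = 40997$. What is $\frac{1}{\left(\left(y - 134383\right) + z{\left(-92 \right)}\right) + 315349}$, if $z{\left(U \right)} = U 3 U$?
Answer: $\frac{9}{1898219} \approx 4.7413 \cdot 10^{-6}$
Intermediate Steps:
$z{\left(U \right)} = 3 U^{2}$ ($z{\left(U \right)} = 3 U U = 3 U^{2}$)
$y = \frac{40997}{9}$ ($y = \frac{1}{9} \cdot 40997 = \frac{40997}{9} \approx 4555.2$)
$\frac{1}{\left(\left(y - 134383\right) + z{\left(-92 \right)}\right) + 315349} = \frac{1}{\left(\left(\frac{40997}{9} - 134383\right) + 3 \left(-92\right)^{2}\right) + 315349} = \frac{1}{\left(- \frac{1168450}{9} + 3 \cdot 8464\right) + 315349} = \frac{1}{\left(- \frac{1168450}{9} + 25392\right) + 315349} = \frac{1}{- \frac{939922}{9} + 315349} = \frac{1}{\frac{1898219}{9}} = \frac{9}{1898219}$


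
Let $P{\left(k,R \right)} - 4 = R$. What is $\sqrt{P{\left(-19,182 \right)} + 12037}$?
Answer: $\sqrt{12223} \approx 110.56$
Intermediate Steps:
$P{\left(k,R \right)} = 4 + R$
$\sqrt{P{\left(-19,182 \right)} + 12037} = \sqrt{\left(4 + 182\right) + 12037} = \sqrt{186 + 12037} = \sqrt{12223}$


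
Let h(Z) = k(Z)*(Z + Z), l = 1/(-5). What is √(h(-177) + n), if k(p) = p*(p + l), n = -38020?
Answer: 16*I*√1087990/5 ≈ 3337.8*I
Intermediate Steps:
l = -⅕ ≈ -0.20000
k(p) = p*(-⅕ + p) (k(p) = p*(p - ⅕) = p*(-⅕ + p))
h(Z) = 2*Z²*(-⅕ + Z) (h(Z) = (Z*(-⅕ + Z))*(Z + Z) = (Z*(-⅕ + Z))*(2*Z) = 2*Z²*(-⅕ + Z))
√(h(-177) + n) = √((-177)²*(-⅖ + 2*(-177)) - 38020) = √(31329*(-⅖ - 354) - 38020) = √(31329*(-1772/5) - 38020) = √(-55514988/5 - 38020) = √(-55705088/5) = 16*I*√1087990/5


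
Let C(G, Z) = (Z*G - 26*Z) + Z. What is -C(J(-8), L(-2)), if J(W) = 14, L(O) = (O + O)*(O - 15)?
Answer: 748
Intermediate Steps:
L(O) = 2*O*(-15 + O) (L(O) = (2*O)*(-15 + O) = 2*O*(-15 + O))
C(G, Z) = -25*Z + G*Z (C(G, Z) = (G*Z - 26*Z) + Z = (-26*Z + G*Z) + Z = -25*Z + G*Z)
-C(J(-8), L(-2)) = -2*(-2)*(-15 - 2)*(-25 + 14) = -2*(-2)*(-17)*(-11) = -68*(-11) = -1*(-748) = 748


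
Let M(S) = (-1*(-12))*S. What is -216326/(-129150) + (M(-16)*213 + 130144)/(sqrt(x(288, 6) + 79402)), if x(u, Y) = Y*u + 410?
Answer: 108163/64575 + 44624*sqrt(2265)/6795 ≈ 314.22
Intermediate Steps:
M(S) = 12*S
x(u, Y) = 410 + Y*u
-216326/(-129150) + (M(-16)*213 + 130144)/(sqrt(x(288, 6) + 79402)) = -216326/(-129150) + ((12*(-16))*213 + 130144)/(sqrt((410 + 6*288) + 79402)) = -216326*(-1/129150) + (-192*213 + 130144)/(sqrt((410 + 1728) + 79402)) = 108163/64575 + (-40896 + 130144)/(sqrt(2138 + 79402)) = 108163/64575 + 89248/(sqrt(81540)) = 108163/64575 + 89248/((6*sqrt(2265))) = 108163/64575 + 89248*(sqrt(2265)/13590) = 108163/64575 + 44624*sqrt(2265)/6795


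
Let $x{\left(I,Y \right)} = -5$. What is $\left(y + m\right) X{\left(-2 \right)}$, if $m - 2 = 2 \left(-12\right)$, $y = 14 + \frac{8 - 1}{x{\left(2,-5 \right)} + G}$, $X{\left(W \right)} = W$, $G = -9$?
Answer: $17$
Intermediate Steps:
$y = \frac{27}{2}$ ($y = 14 + \frac{8 - 1}{-5 - 9} = 14 + \frac{7}{-14} = 14 + 7 \left(- \frac{1}{14}\right) = 14 - \frac{1}{2} = \frac{27}{2} \approx 13.5$)
$m = -22$ ($m = 2 + 2 \left(-12\right) = 2 - 24 = -22$)
$\left(y + m\right) X{\left(-2 \right)} = \left(\frac{27}{2} - 22\right) \left(-2\right) = \left(- \frac{17}{2}\right) \left(-2\right) = 17$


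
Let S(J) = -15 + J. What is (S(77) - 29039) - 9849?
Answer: -38826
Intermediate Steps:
(S(77) - 29039) - 9849 = ((-15 + 77) - 29039) - 9849 = (62 - 29039) - 9849 = -28977 - 9849 = -38826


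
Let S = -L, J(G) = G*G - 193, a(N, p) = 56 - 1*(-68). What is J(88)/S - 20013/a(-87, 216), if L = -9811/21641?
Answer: 20066640141/1216564 ≈ 16495.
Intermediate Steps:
a(N, p) = 124 (a(N, p) = 56 + 68 = 124)
J(G) = -193 + G² (J(G) = G² - 193 = -193 + G²)
L = -9811/21641 (L = -9811*1/21641 = -9811/21641 ≈ -0.45335)
S = 9811/21641 (S = -1*(-9811/21641) = 9811/21641 ≈ 0.45335)
J(88)/S - 20013/a(-87, 216) = (-193 + 88²)/(9811/21641) - 20013/124 = (-193 + 7744)*(21641/9811) - 20013*1/124 = 7551*(21641/9811) - 20013/124 = 163411191/9811 - 20013/124 = 20066640141/1216564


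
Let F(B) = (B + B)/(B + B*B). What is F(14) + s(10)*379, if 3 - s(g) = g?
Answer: -39793/15 ≈ -2652.9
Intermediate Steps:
s(g) = 3 - g
F(B) = 2*B/(B + B²) (F(B) = (2*B)/(B + B²) = 2*B/(B + B²))
F(14) + s(10)*379 = 2/(1 + 14) + (3 - 1*10)*379 = 2/15 + (3 - 10)*379 = 2*(1/15) - 7*379 = 2/15 - 2653 = -39793/15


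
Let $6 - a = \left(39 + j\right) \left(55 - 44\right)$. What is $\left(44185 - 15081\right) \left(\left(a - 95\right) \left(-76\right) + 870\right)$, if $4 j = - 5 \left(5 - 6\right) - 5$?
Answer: $1171086752$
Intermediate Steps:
$j = 0$ ($j = \frac{- 5 \left(5 - 6\right) - 5}{4} = \frac{\left(-5\right) \left(-1\right) - 5}{4} = \frac{5 - 5}{4} = \frac{1}{4} \cdot 0 = 0$)
$a = -423$ ($a = 6 - \left(39 + 0\right) \left(55 - 44\right) = 6 - 39 \cdot 11 = 6 - 429 = -423$)
$\left(44185 - 15081\right) \left(\left(a - 95\right) \left(-76\right) + 870\right) = \left(44185 - 15081\right) \left(\left(-423 - 95\right) \left(-76\right) + 870\right) = 29104 \left(\left(-518\right) \left(-76\right) + 870\right) = 29104 \left(39368 + 870\right) = 29104 \cdot 40238 = 1171086752$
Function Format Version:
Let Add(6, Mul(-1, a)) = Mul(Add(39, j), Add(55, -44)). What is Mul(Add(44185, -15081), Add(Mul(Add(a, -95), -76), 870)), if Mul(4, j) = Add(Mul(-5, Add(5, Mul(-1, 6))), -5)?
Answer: 1171086752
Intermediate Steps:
j = 0 (j = Mul(Rational(1, 4), Add(Mul(-5, Add(5, Mul(-1, 6))), -5)) = Mul(Rational(1, 4), Add(Mul(-5, Add(5, -6)), -5)) = Mul(Rational(1, 4), Add(Mul(-5, -1), -5)) = Mul(Rational(1, 4), Add(5, -5)) = Mul(Rational(1, 4), 0) = 0)
a = -423 (a = Add(6, Mul(-1, Mul(Add(39, 0), Add(55, -44)))) = Add(6, Mul(-1, Mul(39, 11))) = Add(6, Mul(-1, 429)) = Add(6, -429) = -423)
Mul(Add(44185, -15081), Add(Mul(Add(a, -95), -76), 870)) = Mul(Add(44185, -15081), Add(Mul(Add(-423, -95), -76), 870)) = Mul(29104, Add(Mul(-518, -76), 870)) = Mul(29104, Add(39368, 870)) = Mul(29104, 40238) = 1171086752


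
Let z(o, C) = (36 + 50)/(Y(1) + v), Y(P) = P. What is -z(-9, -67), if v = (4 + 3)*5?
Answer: -43/18 ≈ -2.3889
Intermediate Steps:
v = 35 (v = 7*5 = 35)
z(o, C) = 43/18 (z(o, C) = (36 + 50)/(1 + 35) = 86/36 = 86*(1/36) = 43/18)
-z(-9, -67) = -1*43/18 = -43/18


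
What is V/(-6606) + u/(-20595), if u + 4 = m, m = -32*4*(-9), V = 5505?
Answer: -12207/13730 ≈ -0.88908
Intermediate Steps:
m = 1152 (m = -128*(-9) = 1152)
u = 1148 (u = -4 + 1152 = 1148)
V/(-6606) + u/(-20595) = 5505/(-6606) + 1148/(-20595) = 5505*(-1/6606) + 1148*(-1/20595) = -⅚ - 1148/20595 = -12207/13730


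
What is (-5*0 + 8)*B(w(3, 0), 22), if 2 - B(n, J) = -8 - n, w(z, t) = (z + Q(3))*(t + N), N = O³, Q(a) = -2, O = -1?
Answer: 72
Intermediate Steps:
N = -1 (N = (-1)³ = -1)
w(z, t) = (-1 + t)*(-2 + z) (w(z, t) = (z - 2)*(t - 1) = (-2 + z)*(-1 + t) = (-1 + t)*(-2 + z))
B(n, J) = 10 + n (B(n, J) = 2 - (-8 - n) = 2 + (8 + n) = 10 + n)
(-5*0 + 8)*B(w(3, 0), 22) = (-5*0 + 8)*(10 + (2 - 1*3 - 2*0 + 0*3)) = (0 + 8)*(10 + (2 - 3 + 0 + 0)) = 8*(10 - 1) = 8*9 = 72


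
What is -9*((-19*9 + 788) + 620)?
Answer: -11133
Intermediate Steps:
-9*((-19*9 + 788) + 620) = -9*((-171 + 788) + 620) = -9*(617 + 620) = -9*1237 = -11133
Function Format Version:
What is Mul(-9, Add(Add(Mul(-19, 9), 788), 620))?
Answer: -11133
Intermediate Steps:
Mul(-9, Add(Add(Mul(-19, 9), 788), 620)) = Mul(-9, Add(Add(-171, 788), 620)) = Mul(-9, Add(617, 620)) = Mul(-9, 1237) = -11133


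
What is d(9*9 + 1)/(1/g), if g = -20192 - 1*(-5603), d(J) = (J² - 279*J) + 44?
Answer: 235028790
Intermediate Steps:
d(J) = 44 + J² - 279*J
g = -14589 (g = -20192 + 5603 = -14589)
d(9*9 + 1)/(1/g) = (44 + (9*9 + 1)² - 279*(9*9 + 1))/(1/(-14589)) = (44 + (81 + 1)² - 279*(81 + 1))/(-1/14589) = (44 + 82² - 279*82)*(-14589) = (44 + 6724 - 22878)*(-14589) = -16110*(-14589) = 235028790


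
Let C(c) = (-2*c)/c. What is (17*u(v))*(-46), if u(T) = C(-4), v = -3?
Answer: 1564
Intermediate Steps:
C(c) = -2
u(T) = -2
(17*u(v))*(-46) = (17*(-2))*(-46) = -34*(-46) = 1564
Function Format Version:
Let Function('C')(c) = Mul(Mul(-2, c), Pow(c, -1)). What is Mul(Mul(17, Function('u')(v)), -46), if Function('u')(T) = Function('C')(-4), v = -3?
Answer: 1564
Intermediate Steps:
Function('C')(c) = -2
Function('u')(T) = -2
Mul(Mul(17, Function('u')(v)), -46) = Mul(Mul(17, -2), -46) = Mul(-34, -46) = 1564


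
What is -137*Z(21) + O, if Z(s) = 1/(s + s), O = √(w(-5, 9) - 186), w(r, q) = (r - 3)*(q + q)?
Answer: -137/42 + I*√330 ≈ -3.2619 + 18.166*I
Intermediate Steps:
w(r, q) = 2*q*(-3 + r) (w(r, q) = (-3 + r)*(2*q) = 2*q*(-3 + r))
O = I*√330 (O = √(2*9*(-3 - 5) - 186) = √(2*9*(-8) - 186) = √(-144 - 186) = √(-330) = I*√330 ≈ 18.166*I)
Z(s) = 1/(2*s)
-137*Z(21) + O = -137/(2*21) + I*√330 = -137*1/42 + I*√330 = -137/42 + I*√330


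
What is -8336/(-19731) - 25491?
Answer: -502954585/19731 ≈ -25491.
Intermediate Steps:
-8336/(-19731) - 25491 = -8336*(-1/19731) - 25491 = 8336/19731 - 25491 = -502954585/19731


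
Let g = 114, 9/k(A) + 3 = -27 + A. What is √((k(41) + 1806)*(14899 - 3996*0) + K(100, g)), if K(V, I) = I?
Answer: √3257307669/11 ≈ 5188.4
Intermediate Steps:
k(A) = 9/(-30 + A) (k(A) = 9/(-3 + (-27 + A)) = 9/(-30 + A))
√((k(41) + 1806)*(14899 - 3996*0) + K(100, g)) = √((9/(-30 + 41) + 1806)*(14899 - 3996*0) + 114) = √((9/11 + 1806)*(14899 + 0) + 114) = √((9*(1/11) + 1806)*14899 + 114) = √((9/11 + 1806)*14899 + 114) = √((19875/11)*14899 + 114) = √(296117625/11 + 114) = √(296118879/11) = √3257307669/11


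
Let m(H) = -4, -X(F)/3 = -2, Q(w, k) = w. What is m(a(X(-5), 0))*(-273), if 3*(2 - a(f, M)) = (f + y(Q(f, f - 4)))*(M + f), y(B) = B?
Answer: 1092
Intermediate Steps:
X(F) = 6 (X(F) = -3*(-2) = 6)
a(f, M) = 2 - 2*f*(M + f)/3 (a(f, M) = 2 - (f + f)*(M + f)/3 = 2 - 2*f*(M + f)/3)
m(a(X(-5), 0))*(-273) = -4*(-273) = 1092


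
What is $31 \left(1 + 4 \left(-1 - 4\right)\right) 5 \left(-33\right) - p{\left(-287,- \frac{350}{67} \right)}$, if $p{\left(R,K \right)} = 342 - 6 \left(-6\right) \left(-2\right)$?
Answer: $96915$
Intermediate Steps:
$p{\left(R,K \right)} = 270$ ($p{\left(R,K \right)} = 342 - \left(-36\right) \left(-2\right) = 342 - 72 = 270$)
$31 \left(1 + 4 \left(-1 - 4\right)\right) 5 \left(-33\right) - p{\left(-287,- \frac{350}{67} \right)} = 31 \left(1 + 4 \left(-1 - 4\right)\right) 5 \left(-33\right) - 270 = 31 \left(1 + 4 \left(-5\right)\right) 5 \left(-33\right) - 270 = 31 \left(1 - 20\right) 5 \left(-33\right) - 270 = 31 \left(\left(-19\right) 5\right) \left(-33\right) - 270 = 31 \left(-95\right) \left(-33\right) - 270 = \left(-2945\right) \left(-33\right) - 270 = 97185 - 270 = 96915$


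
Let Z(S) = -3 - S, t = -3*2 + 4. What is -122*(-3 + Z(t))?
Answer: 488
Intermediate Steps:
t = -2 (t = -6 + 4 = -2)
-122*(-3 + Z(t)) = -122*(-3 + (-3 - 1*(-2))) = -122*(-3 + (-3 + 2)) = -122*(-3 - 1) = -122*(-4) = 488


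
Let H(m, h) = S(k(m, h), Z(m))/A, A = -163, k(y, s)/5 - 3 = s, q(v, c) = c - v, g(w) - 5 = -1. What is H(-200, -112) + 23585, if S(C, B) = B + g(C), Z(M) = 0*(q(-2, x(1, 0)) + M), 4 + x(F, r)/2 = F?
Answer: 3844351/163 ≈ 23585.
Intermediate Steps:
g(w) = 4 (g(w) = 5 - 1 = 4)
x(F, r) = -8 + 2*F
Z(M) = 0 (Z(M) = 0*(((-8 + 2*1) - 1*(-2)) + M) = 0*(((-8 + 2) + 2) + M) = 0*((-6 + 2) + M) = 0*(-4 + M) = 0)
k(y, s) = 15 + 5*s
S(C, B) = 4 + B (S(C, B) = B + 4 = 4 + B)
H(m, h) = -4/163 (H(m, h) = (4 + 0)/(-163) = 4*(-1/163) = -4/163)
H(-200, -112) + 23585 = -4/163 + 23585 = 3844351/163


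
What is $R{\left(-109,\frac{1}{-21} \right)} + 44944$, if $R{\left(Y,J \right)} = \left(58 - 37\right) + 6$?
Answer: $44971$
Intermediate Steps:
$R{\left(Y,J \right)} = 27$ ($R{\left(Y,J \right)} = 21 + 6 = 27$)
$R{\left(-109,\frac{1}{-21} \right)} + 44944 = 27 + 44944 = 44971$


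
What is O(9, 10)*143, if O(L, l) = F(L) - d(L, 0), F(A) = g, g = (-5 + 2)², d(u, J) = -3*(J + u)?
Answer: 5148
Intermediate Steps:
d(u, J) = -3*J - 3*u
g = 9 (g = (-3)² = 9)
F(A) = 9
O(L, l) = 9 + 3*L (O(L, l) = 9 - (-3*0 - 3*L) = 9 - (0 - 3*L) = 9 - (-3)*L = 9 + 3*L)
O(9, 10)*143 = (9 + 3*9)*143 = (9 + 27)*143 = 36*143 = 5148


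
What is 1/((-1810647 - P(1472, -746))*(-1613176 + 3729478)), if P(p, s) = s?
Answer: -1/3830297106102 ≈ -2.6108e-13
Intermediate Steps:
1/((-1810647 - P(1472, -746))*(-1613176 + 3729478)) = 1/((-1810647 - 1*(-746))*(-1613176 + 3729478)) = 1/((-1810647 + 746)*2116302) = (1/2116302)/(-1809901) = -1/1809901*1/2116302 = -1/3830297106102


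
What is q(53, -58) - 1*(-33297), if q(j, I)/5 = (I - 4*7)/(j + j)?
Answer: 1764526/53 ≈ 33293.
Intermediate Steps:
q(j, I) = 5*(-28 + I)/(2*j) (q(j, I) = 5*((I - 4*7)/(j + j)) = 5*((I - 28)/((2*j))) = 5*((-28 + I)*(1/(2*j))) = 5*((-28 + I)/(2*j)) = 5*(-28 + I)/(2*j))
q(53, -58) - 1*(-33297) = (5/2)*(-28 - 58)/53 - 1*(-33297) = (5/2)*(1/53)*(-86) + 33297 = -215/53 + 33297 = 1764526/53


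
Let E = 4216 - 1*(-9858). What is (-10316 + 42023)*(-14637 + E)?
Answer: -17851041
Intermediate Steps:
E = 14074 (E = 4216 + 9858 = 14074)
(-10316 + 42023)*(-14637 + E) = (-10316 + 42023)*(-14637 + 14074) = 31707*(-563) = -17851041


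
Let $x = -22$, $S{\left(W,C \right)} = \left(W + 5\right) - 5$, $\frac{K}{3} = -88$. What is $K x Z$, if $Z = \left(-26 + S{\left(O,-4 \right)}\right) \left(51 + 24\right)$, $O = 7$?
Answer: $-8276400$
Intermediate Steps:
$K = -264$ ($K = 3 \left(-88\right) = -264$)
$S{\left(W,C \right)} = W$ ($S{\left(W,C \right)} = \left(5 + W\right) - 5 = W$)
$Z = -1425$ ($Z = \left(-26 + 7\right) \left(51 + 24\right) = \left(-19\right) 75 = -1425$)
$K x Z = \left(-264\right) \left(-22\right) \left(-1425\right) = 5808 \left(-1425\right) = -8276400$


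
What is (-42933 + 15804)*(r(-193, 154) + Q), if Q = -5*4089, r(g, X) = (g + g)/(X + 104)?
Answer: 23851798714/43 ≈ 5.5469e+8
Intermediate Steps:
r(g, X) = 2*g/(104 + X) (r(g, X) = (2*g)/(104 + X) = 2*g/(104 + X))
Q = -20445
(-42933 + 15804)*(r(-193, 154) + Q) = (-42933 + 15804)*(2*(-193)/(104 + 154) - 20445) = -27129*(2*(-193)/258 - 20445) = -27129*(2*(-193)*(1/258) - 20445) = -27129*(-193/129 - 20445) = -27129*(-2637598/129) = 23851798714/43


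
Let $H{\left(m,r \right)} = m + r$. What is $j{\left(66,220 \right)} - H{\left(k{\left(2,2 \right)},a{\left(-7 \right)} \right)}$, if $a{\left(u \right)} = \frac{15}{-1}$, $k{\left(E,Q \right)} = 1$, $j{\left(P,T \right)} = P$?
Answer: $80$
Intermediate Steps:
$a{\left(u \right)} = -15$ ($a{\left(u \right)} = 15 \left(-1\right) = -15$)
$j{\left(66,220 \right)} - H{\left(k{\left(2,2 \right)},a{\left(-7 \right)} \right)} = 66 - \left(1 - 15\right) = 66 - -14 = 66 + 14 = 80$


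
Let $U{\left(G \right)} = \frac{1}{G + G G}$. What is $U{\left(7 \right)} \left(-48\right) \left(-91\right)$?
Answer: $78$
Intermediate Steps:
$U{\left(G \right)} = \frac{1}{G + G^{2}}$
$U{\left(7 \right)} \left(-48\right) \left(-91\right) = \frac{1}{7 \left(1 + 7\right)} \left(-48\right) \left(-91\right) = \frac{1}{7 \cdot 8} \left(-48\right) \left(-91\right) = \frac{1}{7} \cdot \frac{1}{8} \left(-48\right) \left(-91\right) = \frac{1}{56} \left(-48\right) \left(-91\right) = \left(- \frac{6}{7}\right) \left(-91\right) = 78$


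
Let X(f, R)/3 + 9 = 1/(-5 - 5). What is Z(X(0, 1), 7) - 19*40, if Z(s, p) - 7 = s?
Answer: -7803/10 ≈ -780.30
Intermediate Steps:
X(f, R) = -273/10 (X(f, R) = -27 + 3/(-5 - 5) = -27 + 3/(-10) = -27 + 3*(-⅒) = -27 - 3/10 = -273/10)
Z(s, p) = 7 + s
Z(X(0, 1), 7) - 19*40 = (7 - 273/10) - 19*40 = -203/10 - 760 = -7803/10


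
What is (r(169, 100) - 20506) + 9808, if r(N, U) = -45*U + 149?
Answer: -15049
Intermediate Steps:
r(N, U) = 149 - 45*U
(r(169, 100) - 20506) + 9808 = ((149 - 45*100) - 20506) + 9808 = ((149 - 4500) - 20506) + 9808 = (-4351 - 20506) + 9808 = -24857 + 9808 = -15049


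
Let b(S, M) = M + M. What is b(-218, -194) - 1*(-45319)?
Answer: 44931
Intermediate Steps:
b(S, M) = 2*M
b(-218, -194) - 1*(-45319) = 2*(-194) - 1*(-45319) = -388 + 45319 = 44931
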